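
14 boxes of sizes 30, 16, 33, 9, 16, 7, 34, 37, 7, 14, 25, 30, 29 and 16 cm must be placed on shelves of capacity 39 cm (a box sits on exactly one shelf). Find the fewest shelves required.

Total = 37 + 34 + 33 + 30 + 30 + 29 + 25 + 16 + 16 + 16 + 14 + 9 + 7 + 7 = 303 cm.
Lower bound: ⌈303/39⌉ = 8 shelves.
A packing using 9 shelves:
  shelf 1: 37 = 37
  shelf 2: 34 = 34
  shelf 3: 33 = 33
  shelf 4: 30 + 9 = 39
  shelf 5: 30 + 7 = 37
  shelf 6: 29 + 7 = 36
  shelf 7: 25 + 14 = 39
  shelf 8: 16 + 16 = 32
  shelf 9: 16 = 16
No arrangement into 8 shelves stays within capacity, so 9 is optimal.

9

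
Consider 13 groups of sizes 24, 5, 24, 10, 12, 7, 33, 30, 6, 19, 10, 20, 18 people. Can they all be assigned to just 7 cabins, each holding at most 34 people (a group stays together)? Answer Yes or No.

Yes

A valid assignment using 7 cabins:
  cabin 1: 33 = 33
  cabin 2: 30 = 30
  cabin 3: 24 + 10 = 34
  cabin 4: 24 + 10 = 34
  cabin 5: 20 + 12 = 32
  cabin 6: 19 + 7 + 6 = 32
  cabin 7: 18 + 5 = 23
Every load is within 34 people, so 7 cabins suffice.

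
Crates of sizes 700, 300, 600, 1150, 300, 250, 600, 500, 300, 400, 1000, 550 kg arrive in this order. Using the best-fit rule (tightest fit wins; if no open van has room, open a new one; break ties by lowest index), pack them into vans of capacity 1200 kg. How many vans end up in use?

  700 → van 1 (new)  [load 700/1200]
  300 → van 1  [load 1000/1200]
  600 → van 2 (new)  [load 600/1200]
  1150 → van 3 (new)  [load 1150/1200]
  300 → van 2  [load 900/1200]
  250 → van 2  [load 1150/1200]
  600 → van 4 (new)  [load 600/1200]
  500 → van 4  [load 1100/1200]
  300 → van 5 (new)  [load 300/1200]
  400 → van 5  [load 700/1200]
  1000 → van 6 (new)  [load 1000/1200]
  550 → van 7 (new)  [load 550/1200]
7 vans opened.

7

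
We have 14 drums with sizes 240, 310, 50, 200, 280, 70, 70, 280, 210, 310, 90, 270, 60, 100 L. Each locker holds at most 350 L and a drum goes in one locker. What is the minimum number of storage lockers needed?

Total = 310 + 310 + 280 + 280 + 270 + 240 + 210 + 200 + 100 + 90 + 70 + 70 + 60 + 50 = 2540 L.
Lower bound: ⌈2540/350⌉ = 8 storage lockers.
A packing using 8 storage lockers:
  locker 1: 310 = 310
  locker 2: 310 = 310
  locker 3: 280 + 70 = 350
  locker 4: 280 + 70 = 350
  locker 5: 270 + 60 = 330
  locker 6: 240 + 100 = 340
  locker 7: 210 + 90 + 50 = 350
  locker 8: 200 = 200
This matches the lower bound, so 8 is optimal.

8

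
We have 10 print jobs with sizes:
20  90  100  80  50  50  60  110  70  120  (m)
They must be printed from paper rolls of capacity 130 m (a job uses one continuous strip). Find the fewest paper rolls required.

Total = 120 + 110 + 100 + 90 + 80 + 70 + 60 + 50 + 50 + 20 = 750 m.
Lower bound: ⌈750/130⌉ = 6 paper rolls.
A packing using 7 paper rolls:
  roll 1: 120 = 120
  roll 2: 110 + 20 = 130
  roll 3: 100 = 100
  roll 4: 90 = 90
  roll 5: 80 + 50 = 130
  roll 6: 70 + 60 = 130
  roll 7: 50 = 50
No arrangement into 6 paper rolls stays within capacity, so 7 is optimal.

7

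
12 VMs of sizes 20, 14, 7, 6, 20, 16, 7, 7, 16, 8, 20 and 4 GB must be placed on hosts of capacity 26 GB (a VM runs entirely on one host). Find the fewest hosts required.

Total = 20 + 20 + 20 + 16 + 16 + 14 + 8 + 7 + 7 + 7 + 6 + 4 = 145 GB.
Lower bound: ⌈145/26⌉ = 6 hosts.
A packing using 7 hosts:
  host 1: 20 + 6 = 26
  host 2: 20 + 4 = 24
  host 3: 20 = 20
  host 4: 16 + 8 = 24
  host 5: 16 + 7 = 23
  host 6: 14 + 7 = 21
  host 7: 7 = 7
No arrangement into 6 hosts stays within capacity, so 7 is optimal.

7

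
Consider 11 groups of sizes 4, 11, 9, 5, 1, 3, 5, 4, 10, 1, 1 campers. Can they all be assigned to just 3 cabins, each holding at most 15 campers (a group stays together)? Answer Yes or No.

Total = 54 campers; ⌈54/15⌉ = 4.
At least 4 cabins are required, but only 3 are allowed.

No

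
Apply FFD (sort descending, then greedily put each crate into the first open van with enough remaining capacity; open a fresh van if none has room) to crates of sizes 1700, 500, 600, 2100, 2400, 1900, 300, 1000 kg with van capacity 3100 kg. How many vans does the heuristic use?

4

Sorted descending: 2400, 2100, 1900, 1700, 1000, 600, 500, 300.
  2400 → van 1 (new)  [load 2400/3100]
  2100 → van 2 (new)  [load 2100/3100]
  1900 → van 3 (new)  [load 1900/3100]
  1700 → van 4 (new)  [load 1700/3100]
  1000 → van 2  [load 3100/3100]
  600 → van 1  [load 3000/3100]
  500 → van 3  [load 2400/3100]
  300 → van 3  [load 2700/3100]
4 vans opened.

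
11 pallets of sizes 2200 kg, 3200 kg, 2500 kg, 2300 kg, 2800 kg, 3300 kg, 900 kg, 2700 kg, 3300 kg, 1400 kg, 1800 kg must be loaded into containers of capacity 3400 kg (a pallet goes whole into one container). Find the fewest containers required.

9

Total = 3300 + 3300 + 3200 + 2800 + 2700 + 2500 + 2300 + 2200 + 1800 + 1400 + 900 = 26400 kg.
Lower bound: ⌈26400/3400⌉ = 8 containers.
Also, 9 pallets each exceed 1700 kg, and no two of those can share a container, so at least 9 containers are needed.
A packing using 9 containers:
  container 1: 3300 = 3300
  container 2: 3300 = 3300
  container 3: 3200 = 3200
  container 4: 2800 = 2800
  container 5: 2700 = 2700
  container 6: 2500 + 900 = 3400
  container 7: 2300 = 2300
  container 8: 2200 = 2200
  container 9: 1800 + 1400 = 3200
This matches the lower bound, so 9 is optimal.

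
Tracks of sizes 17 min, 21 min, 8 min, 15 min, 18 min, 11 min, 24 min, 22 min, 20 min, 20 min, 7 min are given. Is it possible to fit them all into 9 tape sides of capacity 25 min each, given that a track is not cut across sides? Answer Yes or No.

A valid assignment using 9 tape sides:
  side 1: 24 = 24
  side 2: 22 = 22
  side 3: 21 = 21
  side 4: 20 = 20
  side 5: 20 = 20
  side 6: 18 + 7 = 25
  side 7: 17 + 8 = 25
  side 8: 15 = 15
  side 9: 11 = 11
Every load is within 25 min, so 9 tape sides suffice.

Yes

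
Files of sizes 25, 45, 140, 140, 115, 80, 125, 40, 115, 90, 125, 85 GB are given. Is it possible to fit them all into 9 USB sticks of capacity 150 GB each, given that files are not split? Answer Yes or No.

Yes

A valid assignment using 9 USB sticks:
  USB stick 1: 140 = 140
  USB stick 2: 140 = 140
  USB stick 3: 125 + 25 = 150
  USB stick 4: 125 = 125
  USB stick 5: 115 = 115
  USB stick 6: 115 = 115
  USB stick 7: 90 + 45 = 135
  USB stick 8: 85 + 40 = 125
  USB stick 9: 80 = 80
Every load is within 150 GB, so 9 USB sticks suffice.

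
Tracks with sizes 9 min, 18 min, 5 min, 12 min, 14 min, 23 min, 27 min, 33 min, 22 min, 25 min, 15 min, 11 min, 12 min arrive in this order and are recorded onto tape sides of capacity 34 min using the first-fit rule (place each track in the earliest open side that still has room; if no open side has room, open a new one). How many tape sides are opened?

  9 → side 1 (new)  [load 9/34]
  18 → side 1  [load 27/34]
  5 → side 1  [load 32/34]
  12 → side 2 (new)  [load 12/34]
  14 → side 2  [load 26/34]
  23 → side 3 (new)  [load 23/34]
  27 → side 4 (new)  [load 27/34]
  33 → side 5 (new)  [load 33/34]
  22 → side 6 (new)  [load 22/34]
  25 → side 7 (new)  [load 25/34]
  15 → side 8 (new)  [load 15/34]
  11 → side 3  [load 34/34]
  12 → side 6  [load 34/34]
8 tape sides opened.

8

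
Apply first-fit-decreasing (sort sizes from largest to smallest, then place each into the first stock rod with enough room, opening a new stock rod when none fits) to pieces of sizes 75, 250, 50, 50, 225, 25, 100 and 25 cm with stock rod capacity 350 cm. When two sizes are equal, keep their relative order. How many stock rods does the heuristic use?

3

Sorted descending: 250, 225, 100, 75, 50, 50, 25, 25.
  250 → stock rod 1 (new)  [load 250/350]
  225 → stock rod 2 (new)  [load 225/350]
  100 → stock rod 1  [load 350/350]
  75 → stock rod 2  [load 300/350]
  50 → stock rod 2  [load 350/350]
  50 → stock rod 3 (new)  [load 50/350]
  25 → stock rod 3  [load 75/350]
  25 → stock rod 3  [load 100/350]
3 stock rods opened.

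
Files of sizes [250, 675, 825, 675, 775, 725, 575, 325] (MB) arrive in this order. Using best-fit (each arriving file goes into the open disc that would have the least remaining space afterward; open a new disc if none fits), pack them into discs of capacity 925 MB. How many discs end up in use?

  250 → disc 1 (new)  [load 250/925]
  675 → disc 1  [load 925/925]
  825 → disc 2 (new)  [load 825/925]
  675 → disc 3 (new)  [load 675/925]
  775 → disc 4 (new)  [load 775/925]
  725 → disc 5 (new)  [load 725/925]
  575 → disc 6 (new)  [load 575/925]
  325 → disc 6  [load 900/925]
6 discs opened.

6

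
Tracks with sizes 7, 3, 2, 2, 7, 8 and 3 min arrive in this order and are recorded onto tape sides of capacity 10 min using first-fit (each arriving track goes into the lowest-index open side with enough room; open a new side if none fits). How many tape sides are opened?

  7 → side 1 (new)  [load 7/10]
  3 → side 1  [load 10/10]
  2 → side 2 (new)  [load 2/10]
  2 → side 2  [load 4/10]
  7 → side 3 (new)  [load 7/10]
  8 → side 4 (new)  [load 8/10]
  3 → side 2  [load 7/10]
4 tape sides opened.

4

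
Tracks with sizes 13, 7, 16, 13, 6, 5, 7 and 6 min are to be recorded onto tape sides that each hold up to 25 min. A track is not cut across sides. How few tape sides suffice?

3

Total = 16 + 13 + 13 + 7 + 7 + 6 + 6 + 5 = 73 min.
Lower bound: ⌈73/25⌉ = 3 tape sides.
A packing using 3 tape sides:
  side 1: 16 + 7 = 23
  side 2: 13 + 7 + 5 = 25
  side 3: 13 + 6 + 6 = 25
This matches the lower bound, so 3 is optimal.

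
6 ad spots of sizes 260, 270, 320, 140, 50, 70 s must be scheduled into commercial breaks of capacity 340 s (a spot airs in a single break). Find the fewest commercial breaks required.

Total = 320 + 270 + 260 + 140 + 70 + 50 = 1110 s.
Lower bound: ⌈1110/340⌉ = 4 commercial breaks.
A packing using 4 commercial breaks:
  break 1: 320 = 320
  break 2: 270 + 70 = 340
  break 3: 260 + 50 = 310
  break 4: 140 = 140
This matches the lower bound, so 4 is optimal.

4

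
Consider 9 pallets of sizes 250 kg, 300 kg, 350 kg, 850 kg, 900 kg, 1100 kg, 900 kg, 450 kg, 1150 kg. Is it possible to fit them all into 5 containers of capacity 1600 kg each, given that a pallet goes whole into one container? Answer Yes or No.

Yes

A valid assignment using 5 containers:
  container 1: 1150 + 450 = 1600
  container 2: 1100 + 350 = 1450
  container 3: 900 + 300 + 250 = 1450
  container 4: 900 = 900
  container 5: 850 = 850
Every load is within 1600 kg, so 5 containers suffice.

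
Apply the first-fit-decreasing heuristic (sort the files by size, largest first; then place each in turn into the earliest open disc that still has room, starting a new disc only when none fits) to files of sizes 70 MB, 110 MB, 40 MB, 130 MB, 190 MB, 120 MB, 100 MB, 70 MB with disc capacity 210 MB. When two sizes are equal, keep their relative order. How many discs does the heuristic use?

5

Sorted descending: 190, 130, 120, 110, 100, 70, 70, 40.
  190 → disc 1 (new)  [load 190/210]
  130 → disc 2 (new)  [load 130/210]
  120 → disc 3 (new)  [load 120/210]
  110 → disc 4 (new)  [load 110/210]
  100 → disc 4  [load 210/210]
  70 → disc 2  [load 200/210]
  70 → disc 3  [load 190/210]
  40 → disc 5 (new)  [load 40/210]
5 discs opened.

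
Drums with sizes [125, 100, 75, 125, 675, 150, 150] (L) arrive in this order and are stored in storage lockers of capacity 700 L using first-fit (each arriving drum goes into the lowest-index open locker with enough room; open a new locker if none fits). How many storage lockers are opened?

3

  125 → locker 1 (new)  [load 125/700]
  100 → locker 1  [load 225/700]
  75 → locker 1  [load 300/700]
  125 → locker 1  [load 425/700]
  675 → locker 2 (new)  [load 675/700]
  150 → locker 1  [load 575/700]
  150 → locker 3 (new)  [load 150/700]
3 storage lockers opened.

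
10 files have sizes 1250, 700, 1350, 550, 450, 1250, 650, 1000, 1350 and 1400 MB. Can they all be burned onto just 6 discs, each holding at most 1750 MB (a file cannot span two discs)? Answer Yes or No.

Total = 9950 MB; ⌈9950/1750⌉ = 6.
The bound of 6 does not rule out 6, but exhaustive search shows no assignment into 6 discs of capacity 1750 MB exists — the minimum is 7.

No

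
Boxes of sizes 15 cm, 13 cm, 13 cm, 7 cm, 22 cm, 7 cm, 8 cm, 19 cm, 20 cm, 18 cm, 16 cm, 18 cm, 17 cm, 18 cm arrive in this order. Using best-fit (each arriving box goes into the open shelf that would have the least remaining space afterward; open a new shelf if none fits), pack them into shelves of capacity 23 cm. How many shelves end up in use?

11

  15 → shelf 1 (new)  [load 15/23]
  13 → shelf 2 (new)  [load 13/23]
  13 → shelf 3 (new)  [load 13/23]
  7 → shelf 1  [load 22/23]
  22 → shelf 4 (new)  [load 22/23]
  7 → shelf 2  [load 20/23]
  8 → shelf 3  [load 21/23]
  19 → shelf 5 (new)  [load 19/23]
  20 → shelf 6 (new)  [load 20/23]
  18 → shelf 7 (new)  [load 18/23]
  16 → shelf 8 (new)  [load 16/23]
  18 → shelf 9 (new)  [load 18/23]
  17 → shelf 10 (new)  [load 17/23]
  18 → shelf 11 (new)  [load 18/23]
11 shelves opened.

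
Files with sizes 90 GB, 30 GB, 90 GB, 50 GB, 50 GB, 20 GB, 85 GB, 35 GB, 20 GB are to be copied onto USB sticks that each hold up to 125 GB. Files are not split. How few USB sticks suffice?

Total = 90 + 90 + 85 + 50 + 50 + 35 + 30 + 20 + 20 = 470 GB.
Lower bound: ⌈470/125⌉ = 4 USB sticks.
A packing using 4 USB sticks:
  USB stick 1: 90 + 35 = 125
  USB stick 2: 90 + 30 = 120
  USB stick 3: 85 + 20 + 20 = 125
  USB stick 4: 50 + 50 = 100
This matches the lower bound, so 4 is optimal.

4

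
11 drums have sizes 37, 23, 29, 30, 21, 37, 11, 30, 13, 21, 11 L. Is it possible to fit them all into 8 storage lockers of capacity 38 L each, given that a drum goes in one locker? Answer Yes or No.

A valid assignment using 8 storage lockers:
  locker 1: 37 = 37
  locker 2: 37 = 37
  locker 3: 30 = 30
  locker 4: 30 = 30
  locker 5: 29 = 29
  locker 6: 23 + 13 = 36
  locker 7: 21 + 11 = 32
  locker 8: 21 + 11 = 32
Every load is within 38 L, so 8 storage lockers suffice.

Yes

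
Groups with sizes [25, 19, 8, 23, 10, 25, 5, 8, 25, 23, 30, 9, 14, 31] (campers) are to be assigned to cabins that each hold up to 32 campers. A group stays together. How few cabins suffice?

9

Total = 31 + 30 + 25 + 25 + 25 + 23 + 23 + 19 + 14 + 10 + 9 + 8 + 8 + 5 = 255 campers.
Lower bound: ⌈255/32⌉ = 8 cabins.
A packing using 9 cabins:
  cabin 1: 31 = 31
  cabin 2: 30 = 30
  cabin 3: 25 + 5 = 30
  cabin 4: 25 = 25
  cabin 5: 25 = 25
  cabin 6: 23 + 9 = 32
  cabin 7: 23 + 8 = 31
  cabin 8: 19 + 10 = 29
  cabin 9: 14 + 8 = 22
No arrangement into 8 cabins stays within capacity, so 9 is optimal.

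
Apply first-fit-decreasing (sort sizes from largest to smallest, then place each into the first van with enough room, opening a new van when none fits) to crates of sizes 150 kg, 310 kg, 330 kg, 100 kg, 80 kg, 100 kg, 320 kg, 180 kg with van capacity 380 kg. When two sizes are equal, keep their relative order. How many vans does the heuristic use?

5

Sorted descending: 330, 320, 310, 180, 150, 100, 100, 80.
  330 → van 1 (new)  [load 330/380]
  320 → van 2 (new)  [load 320/380]
  310 → van 3 (new)  [load 310/380]
  180 → van 4 (new)  [load 180/380]
  150 → van 4  [load 330/380]
  100 → van 5 (new)  [load 100/380]
  100 → van 5  [load 200/380]
  80 → van 5  [load 280/380]
5 vans opened.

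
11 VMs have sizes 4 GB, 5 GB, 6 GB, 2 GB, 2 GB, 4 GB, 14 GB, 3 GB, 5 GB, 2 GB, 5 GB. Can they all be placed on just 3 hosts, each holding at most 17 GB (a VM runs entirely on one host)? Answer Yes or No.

Total = 52 GB; ⌈52/17⌉ = 4.
At least 4 hosts are required, but only 3 are allowed.

No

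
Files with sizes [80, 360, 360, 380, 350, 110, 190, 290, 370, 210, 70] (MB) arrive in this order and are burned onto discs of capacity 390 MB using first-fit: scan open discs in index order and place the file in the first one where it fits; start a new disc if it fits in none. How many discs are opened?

8

  80 → disc 1 (new)  [load 80/390]
  360 → disc 2 (new)  [load 360/390]
  360 → disc 3 (new)  [load 360/390]
  380 → disc 4 (new)  [load 380/390]
  350 → disc 5 (new)  [load 350/390]
  110 → disc 1  [load 190/390]
  190 → disc 1  [load 380/390]
  290 → disc 6 (new)  [load 290/390]
  370 → disc 7 (new)  [load 370/390]
  210 → disc 8 (new)  [load 210/390]
  70 → disc 6  [load 360/390]
8 discs opened.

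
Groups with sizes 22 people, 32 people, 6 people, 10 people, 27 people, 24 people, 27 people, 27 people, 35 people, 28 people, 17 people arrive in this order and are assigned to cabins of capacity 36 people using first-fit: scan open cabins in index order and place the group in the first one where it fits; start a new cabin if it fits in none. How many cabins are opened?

9

  22 → cabin 1 (new)  [load 22/36]
  32 → cabin 2 (new)  [load 32/36]
  6 → cabin 1  [load 28/36]
  10 → cabin 3 (new)  [load 10/36]
  27 → cabin 4 (new)  [load 27/36]
  24 → cabin 3  [load 34/36]
  27 → cabin 5 (new)  [load 27/36]
  27 → cabin 6 (new)  [load 27/36]
  35 → cabin 7 (new)  [load 35/36]
  28 → cabin 8 (new)  [load 28/36]
  17 → cabin 9 (new)  [load 17/36]
9 cabins opened.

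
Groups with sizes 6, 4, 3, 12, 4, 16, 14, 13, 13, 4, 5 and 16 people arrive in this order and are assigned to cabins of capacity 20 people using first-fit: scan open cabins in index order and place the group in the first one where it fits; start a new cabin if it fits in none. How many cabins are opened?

7

  6 → cabin 1 (new)  [load 6/20]
  4 → cabin 1  [load 10/20]
  3 → cabin 1  [load 13/20]
  12 → cabin 2 (new)  [load 12/20]
  4 → cabin 1  [load 17/20]
  16 → cabin 3 (new)  [load 16/20]
  14 → cabin 4 (new)  [load 14/20]
  13 → cabin 5 (new)  [load 13/20]
  13 → cabin 6 (new)  [load 13/20]
  4 → cabin 2  [load 16/20]
  5 → cabin 4  [load 19/20]
  16 → cabin 7 (new)  [load 16/20]
7 cabins opened.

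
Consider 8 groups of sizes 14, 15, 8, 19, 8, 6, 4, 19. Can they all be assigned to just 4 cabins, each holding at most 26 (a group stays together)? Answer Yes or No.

A valid assignment using 4 cabins:
  cabin 1: 19 + 6 = 25
  cabin 2: 19 + 4 = 23
  cabin 3: 15 + 8 = 23
  cabin 4: 14 + 8 = 22
Every load is within 26, so 4 cabins suffice.

Yes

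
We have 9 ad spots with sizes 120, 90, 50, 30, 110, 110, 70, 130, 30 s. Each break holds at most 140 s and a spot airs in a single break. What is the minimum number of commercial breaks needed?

6

Total = 130 + 120 + 110 + 110 + 90 + 70 + 50 + 30 + 30 = 740 s.
Lower bound: ⌈740/140⌉ = 6 commercial breaks.
A packing using 6 commercial breaks:
  break 1: 130 = 130
  break 2: 120 = 120
  break 3: 110 + 30 = 140
  break 4: 110 + 30 = 140
  break 5: 90 + 50 = 140
  break 6: 70 = 70
This matches the lower bound, so 6 is optimal.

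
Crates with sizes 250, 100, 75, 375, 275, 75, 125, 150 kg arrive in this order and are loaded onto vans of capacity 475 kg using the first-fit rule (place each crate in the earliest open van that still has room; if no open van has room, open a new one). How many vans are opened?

4

  250 → van 1 (new)  [load 250/475]
  100 → van 1  [load 350/475]
  75 → van 1  [load 425/475]
  375 → van 2 (new)  [load 375/475]
  275 → van 3 (new)  [load 275/475]
  75 → van 2  [load 450/475]
  125 → van 3  [load 400/475]
  150 → van 4 (new)  [load 150/475]
4 vans opened.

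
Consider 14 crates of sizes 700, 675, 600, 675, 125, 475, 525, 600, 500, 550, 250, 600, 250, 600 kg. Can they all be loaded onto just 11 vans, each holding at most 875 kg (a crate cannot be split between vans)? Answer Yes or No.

A valid assignment using 11 vans:
  van 1: 700 + 125 = 825
  van 2: 675 = 675
  van 3: 675 = 675
  van 4: 600 + 250 = 850
  van 5: 600 + 250 = 850
  van 6: 600 = 600
  van 7: 600 = 600
  van 8: 550 = 550
  van 9: 525 = 525
  van 10: 500 = 500
  van 11: 475 = 475
Every load is within 875 kg, so 11 vans suffice.

Yes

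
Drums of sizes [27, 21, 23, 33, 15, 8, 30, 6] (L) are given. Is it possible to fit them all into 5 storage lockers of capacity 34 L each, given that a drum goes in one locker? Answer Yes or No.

Total = 163 L; ⌈163/34⌉ = 5.
The bound of 5 does not rule out 5, but exhaustive search shows no assignment into 5 storage lockers of capacity 34 L exists — the minimum is 6.

No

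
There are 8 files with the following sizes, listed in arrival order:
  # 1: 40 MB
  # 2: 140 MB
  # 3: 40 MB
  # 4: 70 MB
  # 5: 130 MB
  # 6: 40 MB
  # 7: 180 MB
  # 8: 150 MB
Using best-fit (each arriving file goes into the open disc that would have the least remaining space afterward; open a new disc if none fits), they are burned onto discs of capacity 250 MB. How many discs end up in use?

  40 → disc 1 (new)  [load 40/250]
  140 → disc 1  [load 180/250]
  40 → disc 1  [load 220/250]
  70 → disc 2 (new)  [load 70/250]
  130 → disc 2  [load 200/250]
  40 → disc 2  [load 240/250]
  180 → disc 3 (new)  [load 180/250]
  150 → disc 4 (new)  [load 150/250]
4 discs opened.

4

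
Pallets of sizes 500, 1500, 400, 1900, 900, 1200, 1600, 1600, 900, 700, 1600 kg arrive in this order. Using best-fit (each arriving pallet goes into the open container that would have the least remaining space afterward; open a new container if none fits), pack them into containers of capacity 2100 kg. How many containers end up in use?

7

  500 → container 1 (new)  [load 500/2100]
  1500 → container 1  [load 2000/2100]
  400 → container 2 (new)  [load 400/2100]
  1900 → container 3 (new)  [load 1900/2100]
  900 → container 2  [load 1300/2100]
  1200 → container 4 (new)  [load 1200/2100]
  1600 → container 5 (new)  [load 1600/2100]
  1600 → container 6 (new)  [load 1600/2100]
  900 → container 4  [load 2100/2100]
  700 → container 2  [load 2000/2100]
  1600 → container 7 (new)  [load 1600/2100]
7 containers opened.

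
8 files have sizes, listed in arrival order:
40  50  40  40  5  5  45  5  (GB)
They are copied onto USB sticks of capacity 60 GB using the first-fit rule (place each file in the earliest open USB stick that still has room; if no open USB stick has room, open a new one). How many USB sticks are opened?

5

  40 → USB stick 1 (new)  [load 40/60]
  50 → USB stick 2 (new)  [load 50/60]
  40 → USB stick 3 (new)  [load 40/60]
  40 → USB stick 4 (new)  [load 40/60]
  5 → USB stick 1  [load 45/60]
  5 → USB stick 1  [load 50/60]
  45 → USB stick 5 (new)  [load 45/60]
  5 → USB stick 1  [load 55/60]
5 USB sticks opened.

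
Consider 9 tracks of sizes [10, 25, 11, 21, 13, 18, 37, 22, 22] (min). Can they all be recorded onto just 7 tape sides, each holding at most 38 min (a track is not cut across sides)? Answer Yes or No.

A valid assignment using 6 tape sides:
  side 1: 37 = 37
  side 2: 25 + 13 = 38
  side 3: 22 + 11 = 33
  side 4: 22 + 10 = 32
  side 5: 21 = 21
  side 6: 18 = 18
That uses only 6 ≤ 7, so 7 tape sides are enough.

Yes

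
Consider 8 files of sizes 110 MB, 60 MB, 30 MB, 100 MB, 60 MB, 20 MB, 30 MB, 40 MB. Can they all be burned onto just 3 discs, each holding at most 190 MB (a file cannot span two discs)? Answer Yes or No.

Yes

A valid assignment using 3 discs:
  disc 1: 110 + 60 + 20 = 190
  disc 2: 100 + 60 + 30 = 190
  disc 3: 40 + 30 = 70
Every load is within 190 MB, so 3 discs suffice.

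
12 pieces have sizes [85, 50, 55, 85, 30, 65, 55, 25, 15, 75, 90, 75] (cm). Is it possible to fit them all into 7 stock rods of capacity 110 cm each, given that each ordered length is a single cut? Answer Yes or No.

Total = 705 cm; ⌈705/110⌉ = 7.
The bound of 7 does not rule out 7, but exhaustive search shows no assignment into 7 stock rods of capacity 110 cm exists — the minimum is 8.

No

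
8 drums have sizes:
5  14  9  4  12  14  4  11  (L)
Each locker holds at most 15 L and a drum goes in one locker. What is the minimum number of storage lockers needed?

Total = 14 + 14 + 12 + 11 + 9 + 5 + 4 + 4 = 73 L.
Lower bound: ⌈73/15⌉ = 5 storage lockers.
A packing using 6 storage lockers:
  locker 1: 14 = 14
  locker 2: 14 = 14
  locker 3: 12 = 12
  locker 4: 11 + 4 = 15
  locker 5: 9 + 5 = 14
  locker 6: 4 = 4
No arrangement into 5 storage lockers stays within capacity, so 6 is optimal.

6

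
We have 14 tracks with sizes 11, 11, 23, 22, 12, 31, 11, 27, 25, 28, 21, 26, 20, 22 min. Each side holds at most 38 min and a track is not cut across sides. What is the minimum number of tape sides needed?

Total = 31 + 28 + 27 + 26 + 25 + 23 + 22 + 22 + 21 + 20 + 12 + 11 + 11 + 11 = 290 min.
Lower bound: ⌈290/38⌉ = 8 tape sides.
Also, 10 tracks each exceed 19 min, and no two of those can share a side, so at least 10 tape sides are needed.
A packing using 10 tape sides:
  side 1: 31 = 31
  side 2: 28 = 28
  side 3: 27 + 11 = 38
  side 4: 26 + 12 = 38
  side 5: 25 + 11 = 36
  side 6: 23 + 11 = 34
  side 7: 22 = 22
  side 8: 22 = 22
  side 9: 21 = 21
  side 10: 20 = 20
This matches the lower bound, so 10 is optimal.

10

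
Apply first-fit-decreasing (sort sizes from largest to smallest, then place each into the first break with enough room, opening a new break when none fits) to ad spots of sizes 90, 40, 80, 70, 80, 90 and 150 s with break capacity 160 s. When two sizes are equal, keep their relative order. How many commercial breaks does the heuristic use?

Sorted descending: 150, 90, 90, 80, 80, 70, 40.
  150 → break 1 (new)  [load 150/160]
  90 → break 2 (new)  [load 90/160]
  90 → break 3 (new)  [load 90/160]
  80 → break 4 (new)  [load 80/160]
  80 → break 4  [load 160/160]
  70 → break 2  [load 160/160]
  40 → break 3  [load 130/160]
4 commercial breaks opened.

4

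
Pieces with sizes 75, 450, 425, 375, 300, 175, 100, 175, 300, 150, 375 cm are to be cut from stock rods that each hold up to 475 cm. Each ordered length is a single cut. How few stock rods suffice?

Total = 450 + 425 + 375 + 375 + 300 + 300 + 175 + 175 + 150 + 100 + 75 = 2900 cm.
Lower bound: ⌈2900/475⌉ = 7 stock rods.
A packing using 7 stock rods:
  stock rod 1: 450 = 450
  stock rod 2: 425 = 425
  stock rod 3: 375 + 100 = 475
  stock rod 4: 375 + 75 = 450
  stock rod 5: 300 + 175 = 475
  stock rod 6: 300 + 175 = 475
  stock rod 7: 150 = 150
This matches the lower bound, so 7 is optimal.

7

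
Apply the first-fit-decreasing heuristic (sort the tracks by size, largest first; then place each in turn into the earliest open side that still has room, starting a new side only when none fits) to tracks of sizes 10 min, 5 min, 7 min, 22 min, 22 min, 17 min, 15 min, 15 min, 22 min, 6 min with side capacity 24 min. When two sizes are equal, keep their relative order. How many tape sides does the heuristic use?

7

Sorted descending: 22, 22, 22, 17, 15, 15, 10, 7, 6, 5.
  22 → side 1 (new)  [load 22/24]
  22 → side 2 (new)  [load 22/24]
  22 → side 3 (new)  [load 22/24]
  17 → side 4 (new)  [load 17/24]
  15 → side 5 (new)  [load 15/24]
  15 → side 6 (new)  [load 15/24]
  10 → side 7 (new)  [load 10/24]
  7 → side 4  [load 24/24]
  6 → side 5  [load 21/24]
  5 → side 6  [load 20/24]
7 tape sides opened.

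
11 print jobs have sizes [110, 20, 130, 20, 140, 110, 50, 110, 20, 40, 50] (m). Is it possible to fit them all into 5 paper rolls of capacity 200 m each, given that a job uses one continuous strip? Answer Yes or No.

Yes

A valid assignment using 5 paper rolls:
  roll 1: 140 + 50 = 190
  roll 2: 130 + 50 + 20 = 200
  roll 3: 110 + 40 + 20 + 20 = 190
  roll 4: 110 = 110
  roll 5: 110 = 110
Every load is within 200 m, so 5 paper rolls suffice.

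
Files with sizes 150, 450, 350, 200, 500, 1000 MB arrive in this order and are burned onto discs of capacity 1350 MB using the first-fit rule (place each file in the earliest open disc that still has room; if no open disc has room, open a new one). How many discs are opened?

  150 → disc 1 (new)  [load 150/1350]
  450 → disc 1  [load 600/1350]
  350 → disc 1  [load 950/1350]
  200 → disc 1  [load 1150/1350]
  500 → disc 2 (new)  [load 500/1350]
  1000 → disc 3 (new)  [load 1000/1350]
3 discs opened.

3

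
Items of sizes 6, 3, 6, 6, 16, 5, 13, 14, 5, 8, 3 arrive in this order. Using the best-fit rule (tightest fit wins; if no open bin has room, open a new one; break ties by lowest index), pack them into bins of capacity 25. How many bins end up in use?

  6 → bin 1 (new)  [load 6/25]
  3 → bin 1  [load 9/25]
  6 → bin 1  [load 15/25]
  6 → bin 1  [load 21/25]
  16 → bin 2 (new)  [load 16/25]
  5 → bin 2  [load 21/25]
  13 → bin 3 (new)  [load 13/25]
  14 → bin 4 (new)  [load 14/25]
  5 → bin 4  [load 19/25]
  8 → bin 3  [load 21/25]
  3 → bin 1  [load 24/25]
4 bins opened.

4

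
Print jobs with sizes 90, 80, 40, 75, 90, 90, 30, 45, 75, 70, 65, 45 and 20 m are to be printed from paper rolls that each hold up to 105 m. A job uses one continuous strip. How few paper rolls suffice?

9

Total = 90 + 90 + 90 + 80 + 75 + 75 + 70 + 65 + 45 + 45 + 40 + 30 + 20 = 815 m.
Lower bound: ⌈815/105⌉ = 8 paper rolls.
A packing using 9 paper rolls:
  roll 1: 90 = 90
  roll 2: 90 = 90
  roll 3: 90 = 90
  roll 4: 80 + 20 = 100
  roll 5: 75 + 30 = 105
  roll 6: 75 = 75
  roll 7: 70 = 70
  roll 8: 65 + 40 = 105
  roll 9: 45 + 45 = 90
No arrangement into 8 paper rolls stays within capacity, so 9 is optimal.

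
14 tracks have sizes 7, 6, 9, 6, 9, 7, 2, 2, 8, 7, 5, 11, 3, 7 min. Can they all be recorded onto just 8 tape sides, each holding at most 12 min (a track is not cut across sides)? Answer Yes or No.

No

Total = 89 min; ⌈89/12⌉ = 8.
The bound of 8 does not rule out 8, but exhaustive search shows no assignment into 8 tape sides of capacity 12 min exists — the minimum is 9.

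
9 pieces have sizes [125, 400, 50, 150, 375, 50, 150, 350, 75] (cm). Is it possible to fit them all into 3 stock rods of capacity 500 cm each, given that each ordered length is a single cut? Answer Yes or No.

Total = 1725 cm; ⌈1725/500⌉ = 4.
At least 4 stock rods are required, but only 3 are allowed.

No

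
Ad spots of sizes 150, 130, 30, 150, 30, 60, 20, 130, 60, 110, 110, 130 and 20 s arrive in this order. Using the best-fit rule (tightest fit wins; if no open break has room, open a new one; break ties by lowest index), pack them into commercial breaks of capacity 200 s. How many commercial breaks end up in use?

  150 → break 1 (new)  [load 150/200]
  130 → break 2 (new)  [load 130/200]
  30 → break 1  [load 180/200]
  150 → break 3 (new)  [load 150/200]
  30 → break 3  [load 180/200]
  60 → break 2  [load 190/200]
  20 → break 1  [load 200/200]
  130 → break 4 (new)  [load 130/200]
  60 → break 4  [load 190/200]
  110 → break 5 (new)  [load 110/200]
  110 → break 6 (new)  [load 110/200]
  130 → break 7 (new)  [load 130/200]
  20 → break 3  [load 200/200]
7 commercial breaks opened.

7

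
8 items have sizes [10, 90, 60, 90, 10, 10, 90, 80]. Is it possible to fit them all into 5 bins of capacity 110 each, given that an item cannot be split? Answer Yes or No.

Yes

A valid assignment using 5 bins:
  bin 1: 90 + 10 + 10 = 110
  bin 2: 90 + 10 = 100
  bin 3: 90 = 90
  bin 4: 80 = 80
  bin 5: 60 = 60
Every load is within 110, so 5 bins suffice.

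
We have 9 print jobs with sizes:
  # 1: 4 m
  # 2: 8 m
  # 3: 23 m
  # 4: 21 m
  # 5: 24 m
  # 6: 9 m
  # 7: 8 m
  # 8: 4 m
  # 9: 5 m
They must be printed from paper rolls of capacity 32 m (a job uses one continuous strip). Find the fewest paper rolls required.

Total = 24 + 23 + 21 + 9 + 8 + 8 + 5 + 4 + 4 = 106 m.
Lower bound: ⌈106/32⌉ = 4 paper rolls.
A packing using 4 paper rolls:
  roll 1: 24 + 8 = 32
  roll 2: 23 + 9 = 32
  roll 3: 21 + 8 = 29
  roll 4: 5 + 4 + 4 = 13
This matches the lower bound, so 4 is optimal.

4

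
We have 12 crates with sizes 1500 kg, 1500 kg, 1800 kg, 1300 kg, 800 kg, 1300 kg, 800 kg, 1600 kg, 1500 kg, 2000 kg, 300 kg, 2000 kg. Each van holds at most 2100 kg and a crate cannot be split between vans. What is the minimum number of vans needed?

Total = 2000 + 2000 + 1800 + 1600 + 1500 + 1500 + 1500 + 1300 + 1300 + 800 + 800 + 300 = 16400 kg.
Lower bound: ⌈16400/2100⌉ = 8 vans.
Also, 9 crates each exceed 1050 kg, and no two of those can share a van, so at least 9 vans are needed.
A packing using 9 vans:
  van 1: 2000 = 2000
  van 2: 2000 = 2000
  van 3: 1800 + 300 = 2100
  van 4: 1600 = 1600
  van 5: 1500 = 1500
  van 6: 1500 = 1500
  van 7: 1500 = 1500
  van 8: 1300 + 800 = 2100
  van 9: 1300 + 800 = 2100
This matches the lower bound, so 9 is optimal.

9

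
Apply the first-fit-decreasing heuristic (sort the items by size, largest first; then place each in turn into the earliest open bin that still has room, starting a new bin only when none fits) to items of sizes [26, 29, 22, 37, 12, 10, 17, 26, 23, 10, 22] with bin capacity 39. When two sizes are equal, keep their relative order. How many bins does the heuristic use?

7

Sorted descending: 37, 29, 26, 26, 23, 22, 22, 17, 12, 10, 10.
  37 → bin 1 (new)  [load 37/39]
  29 → bin 2 (new)  [load 29/39]
  26 → bin 3 (new)  [load 26/39]
  26 → bin 4 (new)  [load 26/39]
  23 → bin 5 (new)  [load 23/39]
  22 → bin 6 (new)  [load 22/39]
  22 → bin 7 (new)  [load 22/39]
  17 → bin 6  [load 39/39]
  12 → bin 3  [load 38/39]
  10 → bin 2  [load 39/39]
  10 → bin 4  [load 36/39]
7 bins opened.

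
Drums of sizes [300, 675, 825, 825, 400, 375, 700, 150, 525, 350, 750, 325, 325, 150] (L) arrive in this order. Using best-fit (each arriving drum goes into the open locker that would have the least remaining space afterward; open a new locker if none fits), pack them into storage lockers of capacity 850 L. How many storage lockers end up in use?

  300 → locker 1 (new)  [load 300/850]
  675 → locker 2 (new)  [load 675/850]
  825 → locker 3 (new)  [load 825/850]
  825 → locker 4 (new)  [load 825/850]
  400 → locker 1  [load 700/850]
  375 → locker 5 (new)  [load 375/850]
  700 → locker 6 (new)  [load 700/850]
  150 → locker 1  [load 850/850]
  525 → locker 7 (new)  [load 525/850]
  350 → locker 5  [load 725/850]
  750 → locker 8 (new)  [load 750/850]
  325 → locker 7  [load 850/850]
  325 → locker 9 (new)  [load 325/850]
  150 → locker 6  [load 850/850]
9 storage lockers opened.

9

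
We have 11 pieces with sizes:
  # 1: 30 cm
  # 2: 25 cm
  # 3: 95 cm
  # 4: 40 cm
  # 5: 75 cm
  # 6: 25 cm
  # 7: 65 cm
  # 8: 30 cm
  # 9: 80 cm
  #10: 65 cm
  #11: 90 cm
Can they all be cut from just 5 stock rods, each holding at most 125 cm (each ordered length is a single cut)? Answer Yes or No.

No

Total = 620 cm; ⌈620/125⌉ = 5.
6 pieces each exceed half the capacity and cannot share a stock rod, forcing at least 6 stock rods.
At least 6 stock rods are required, but only 5 are allowed.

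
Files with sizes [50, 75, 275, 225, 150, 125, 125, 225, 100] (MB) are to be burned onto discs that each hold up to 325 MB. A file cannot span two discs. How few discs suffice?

5

Total = 275 + 225 + 225 + 150 + 125 + 125 + 100 + 75 + 50 = 1350 MB.
Lower bound: ⌈1350/325⌉ = 5 discs.
A packing using 5 discs:
  disc 1: 275 + 50 = 325
  disc 2: 225 + 100 = 325
  disc 3: 225 + 75 = 300
  disc 4: 150 + 125 = 275
  disc 5: 125 = 125
This matches the lower bound, so 5 is optimal.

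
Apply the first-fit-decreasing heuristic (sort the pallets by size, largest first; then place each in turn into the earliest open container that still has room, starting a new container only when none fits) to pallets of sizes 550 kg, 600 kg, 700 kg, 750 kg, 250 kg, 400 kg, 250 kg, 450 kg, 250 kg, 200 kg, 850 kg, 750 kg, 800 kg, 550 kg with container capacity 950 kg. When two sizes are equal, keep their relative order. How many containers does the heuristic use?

9

Sorted descending: 850, 800, 750, 750, 700, 600, 550, 550, 450, 400, 250, 250, 250, 200.
  850 → container 1 (new)  [load 850/950]
  800 → container 2 (new)  [load 800/950]
  750 → container 3 (new)  [load 750/950]
  750 → container 4 (new)  [load 750/950]
  700 → container 5 (new)  [load 700/950]
  600 → container 6 (new)  [load 600/950]
  550 → container 7 (new)  [load 550/950]
  550 → container 8 (new)  [load 550/950]
  450 → container 9 (new)  [load 450/950]
  400 → container 7  [load 950/950]
  250 → container 5  [load 950/950]
  250 → container 6  [load 850/950]
  250 → container 8  [load 800/950]
  200 → container 3  [load 950/950]
9 containers opened.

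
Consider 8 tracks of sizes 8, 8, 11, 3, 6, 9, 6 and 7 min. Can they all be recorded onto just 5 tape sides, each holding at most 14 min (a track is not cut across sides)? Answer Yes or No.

A valid assignment using 5 tape sides:
  side 1: 11 + 3 = 14
  side 2: 9 = 9
  side 3: 8 + 6 = 14
  side 4: 8 + 6 = 14
  side 5: 7 = 7
Every load is within 14 min, so 5 tape sides suffice.

Yes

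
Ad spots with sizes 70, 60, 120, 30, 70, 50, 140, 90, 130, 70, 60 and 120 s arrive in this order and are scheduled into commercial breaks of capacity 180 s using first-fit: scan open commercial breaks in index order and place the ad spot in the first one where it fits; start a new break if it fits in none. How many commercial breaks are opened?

7

  70 → break 1 (new)  [load 70/180]
  60 → break 1  [load 130/180]
  120 → break 2 (new)  [load 120/180]
  30 → break 1  [load 160/180]
  70 → break 3 (new)  [load 70/180]
  50 → break 2  [load 170/180]
  140 → break 4 (new)  [load 140/180]
  90 → break 3  [load 160/180]
  130 → break 5 (new)  [load 130/180]
  70 → break 6 (new)  [load 70/180]
  60 → break 6  [load 130/180]
  120 → break 7 (new)  [load 120/180]
7 commercial breaks opened.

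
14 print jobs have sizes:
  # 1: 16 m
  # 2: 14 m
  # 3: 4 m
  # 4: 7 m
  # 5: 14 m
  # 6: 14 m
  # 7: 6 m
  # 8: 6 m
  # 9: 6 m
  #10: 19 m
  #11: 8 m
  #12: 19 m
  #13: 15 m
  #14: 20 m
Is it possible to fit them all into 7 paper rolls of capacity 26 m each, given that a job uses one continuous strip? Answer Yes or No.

Total = 168 m; ⌈168/26⌉ = 7.
8 print jobs each exceed half the capacity and cannot share a roll, forcing at least 8 paper rolls.
At least 8 paper rolls are required, but only 7 are allowed.

No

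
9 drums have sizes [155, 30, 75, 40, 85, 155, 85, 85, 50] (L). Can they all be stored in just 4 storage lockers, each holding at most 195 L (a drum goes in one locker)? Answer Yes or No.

No

Total = 760 L; ⌈760/195⌉ = 4.
The bound of 4 does not rule out 4, but exhaustive search shows no assignment into 4 storage lockers of capacity 195 L exists — the minimum is 5.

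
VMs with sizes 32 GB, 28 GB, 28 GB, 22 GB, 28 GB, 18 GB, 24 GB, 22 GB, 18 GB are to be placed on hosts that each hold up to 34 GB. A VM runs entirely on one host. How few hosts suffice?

Total = 32 + 28 + 28 + 28 + 24 + 22 + 22 + 18 + 18 = 220 GB.
Lower bound: ⌈220/34⌉ = 7 hosts.
Also, 9 VMs each exceed 17 GB, and no two of those can share a host, so at least 9 hosts are needed.
A packing using 9 hosts:
  host 1: 32 = 32
  host 2: 28 = 28
  host 3: 28 = 28
  host 4: 28 = 28
  host 5: 24 = 24
  host 6: 22 = 22
  host 7: 22 = 22
  host 8: 18 = 18
  host 9: 18 = 18
This matches the lower bound, so 9 is optimal.

9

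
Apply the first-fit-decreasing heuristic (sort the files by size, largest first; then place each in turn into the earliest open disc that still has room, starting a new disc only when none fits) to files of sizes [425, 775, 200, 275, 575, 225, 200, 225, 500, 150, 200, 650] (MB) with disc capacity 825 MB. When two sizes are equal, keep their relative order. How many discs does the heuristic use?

Sorted descending: 775, 650, 575, 500, 425, 275, 225, 225, 200, 200, 200, 150.
  775 → disc 1 (new)  [load 775/825]
  650 → disc 2 (new)  [load 650/825]
  575 → disc 3 (new)  [load 575/825]
  500 → disc 4 (new)  [load 500/825]
  425 → disc 5 (new)  [load 425/825]
  275 → disc 4  [load 775/825]
  225 → disc 3  [load 800/825]
  225 → disc 5  [load 650/825]
  200 → disc 6 (new)  [load 200/825]
  200 → disc 6  [load 400/825]
  200 → disc 6  [load 600/825]
  150 → disc 2  [load 800/825]
6 discs opened.

6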